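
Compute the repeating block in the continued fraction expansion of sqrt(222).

Write x_i = (sqrt(222) + m_i)/d_i with (m_0, d_0) = (0, 1). a_0 = floor(sqrt(222)) = 14, since 14^2 = 196 <= 222 < 225 = 15^2.
Iterate m_{i+1} = d_i*a_i - m_i, d_{i+1} = (222 - m_{i+1}^2)/d_i, a_{i+1} = floor((a_0 + m_{i+1})/d_{i+1}):
  m_1 = 1*14 - 0 = 14, d_1 = (222 - 14^2)/1 = 26/1 = 26, a_1 = floor((14 + 14)/26) = 1.
  m_2 = 26*1 - 14 = 12, d_2 = (222 - 12^2)/26 = 78/26 = 3, a_2 = floor((14 + 12)/3) = 8.
  m_3 = 3*8 - 12 = 12, d_3 = (222 - 12^2)/3 = 78/3 = 26, a_3 = floor((14 + 12)/26) = 1.
  m_4 = 26*1 - 12 = 14, d_4 = (222 - 14^2)/26 = 26/26 = 1, a_4 = floor((14 + 14)/1) = 28.
  m_5 = 1*28 - 14 = 14, d_5 = (222 - 14^2)/1 = 26/1 = 26: (m_5, d_5) = (m_1, d_1) = (14, 26), so from here the quotients repeat a_1, ..., a_4; the period length is 4.
Hence the expansion of sqrt(222) is a_0 = 14 followed by the repeating block 1, 8, 1, 28 (period 4).

[14; (1, 8, 1, 28)]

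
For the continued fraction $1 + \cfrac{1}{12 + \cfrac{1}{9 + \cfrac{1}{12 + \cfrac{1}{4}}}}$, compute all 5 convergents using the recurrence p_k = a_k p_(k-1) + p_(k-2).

1/1, 13/12, 118/109, 1429/1320, 5834/5389

Using the convergent recurrence p_i = a_i*p_{i-1} + p_{i-2}, q_i = a_i*q_{i-1} + q_{i-2} with p_{-2}=0, p_{-1}=1, q_{-2}=1, q_{-1}=0:
  i=0: a_0=1, p_0 = 1*1 + 0 = 1, q_0 = 1*0 + 1 = 1.
  i=1: a_1=12, p_1 = 12*1 + 1 = 13, q_1 = 12*1 + 0 = 12.
  i=2: a_2=9, p_2 = 9*13 + 1 = 118, q_2 = 9*12 + 1 = 109.
  i=3: a_3=12, p_3 = 12*118 + 13 = 1429, q_3 = 12*109 + 12 = 1320.
  i=4: a_4=4, p_4 = 4*1429 + 118 = 5834, q_4 = 4*1320 + 109 = 5389.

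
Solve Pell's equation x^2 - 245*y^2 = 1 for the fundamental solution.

(x, y) = (51841, 3312)

First expand sqrt(245) as a continued fraction. With x_i = (sqrt(245) + m_i)/d_i and (m_0, d_0) = (0, 1): a_0 = floor(sqrt(245)) = 15, since 15^2 = 225 <= 245 < 256 = 16^2.
Iterate m_{i+1} = d_i*a_i - m_i, d_{i+1} = (245 - m_{i+1}^2)/d_i, a_{i+1} = floor((a_0 + m_{i+1})/d_{i+1}):
  m_1 = 1*15 - 0 = 15, d_1 = (245 - 15^2)/1 = 20/1 = 20, a_1 = floor((15 + 15)/20) = 1.
  m_2 = 20*1 - 15 = 5, d_2 = (245 - 5^2)/20 = 220/20 = 11, a_2 = floor((15 + 5)/11) = 1.
  m_3 = 11*1 - 5 = 6, d_3 = (245 - 6^2)/11 = 209/11 = 19, a_3 = floor((15 + 6)/19) = 1.
  m_4 = 19*1 - 6 = 13, d_4 = (245 - 13^2)/19 = 76/19 = 4, a_4 = floor((15 + 13)/4) = 7.
  m_5 = 4*7 - 13 = 15, d_5 = (245 - 15^2)/4 = 20/4 = 5, a_5 = floor((15 + 15)/5) = 6.
  m_6 = 5*6 - 15 = 15, d_6 = (245 - 15^2)/5 = 20/5 = 4, a_6 = floor((15 + 15)/4) = 7.
  m_7 = 4*7 - 15 = 13, d_7 = (245 - 13^2)/4 = 76/4 = 19, a_7 = floor((15 + 13)/19) = 1.
  m_8 = 19*1 - 13 = 6, d_8 = (245 - 6^2)/19 = 209/19 = 11, a_8 = floor((15 + 6)/11) = 1.
  m_9 = 11*1 - 6 = 5, d_9 = (245 - 5^2)/11 = 220/11 = 20, a_9 = floor((15 + 5)/20) = 1.
  m_10 = 20*1 - 5 = 15, d_10 = (245 - 15^2)/20 = 20/20 = 1, a_10 = floor((15 + 15)/1) = 30.
  m_11 = 1*30 - 15 = 15, d_11 = (245 - 15^2)/1 = 20/1 = 20: (m_11, d_11) = (m_1, d_1) = (15, 20), so from here the quotients repeat a_1, ..., a_10; the period length is 10.
So sqrt(245) = [15; (1, 1, 1, 7, 6, 7, 1, 1, 1, 30)] with period length k = 10.
k is even, so the fundamental solution of x^2 - 245y^2 = 1 is (p_{k-1}, q_{k-1}) = (p_9, q_9); compute convergents through index 9.
Convergents (p_i = a_i*p_{i-1} + p_{i-2}, q_i = a_i*q_{i-1} + q_{i-2} with p_{-2}=0, p_{-1}=1, q_{-2}=1, q_{-1}=0):
  i=0: a_0=15, p_0 = 15*1 + 0 = 15, q_0 = 15*0 + 1 = 1.
  i=1: a_1=1, p_1 = 1*15 + 1 = 16, q_1 = 1*1 + 0 = 1.
  i=2: a_2=1, p_2 = 1*16 + 15 = 31, q_2 = 1*1 + 1 = 2.
  i=3: a_3=1, p_3 = 1*31 + 16 = 47, q_3 = 1*2 + 1 = 3.
  i=4: a_4=7, p_4 = 7*47 + 31 = 360, q_4 = 7*3 + 2 = 23.
  i=5: a_5=6, p_5 = 6*360 + 47 = 2207, q_5 = 6*23 + 3 = 141.
  i=6: a_6=7, p_6 = 7*2207 + 360 = 15809, q_6 = 7*141 + 23 = 1010.
  i=7: a_7=1, p_7 = 1*15809 + 2207 = 18016, q_7 = 1*1010 + 141 = 1151.
  i=8: a_8=1, p_8 = 1*18016 + 15809 = 33825, q_8 = 1*1151 + 1010 = 2161.
  i=9: a_9=1, p_9 = 1*33825 + 18016 = 51841, q_9 = 1*2161 + 1151 = 3312.
Check: 51841^2 - 245*3312^2 = 2687489281 - 2687489280 = 1, so (x, y) = (51841, 3312) solves the equation, and by the theorem it is the least positive solution.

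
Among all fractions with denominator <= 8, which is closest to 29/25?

Expand x = 29/25 as a continued fraction with the Euclidean algorithm:
  29 = 1*25 + 4, so a_0 = 1.
  25 = 6*4 + 1, so a_1 = 6.
  4 = 4*1 + 0, so a_2 = 4.
so x = [1; 6, 4].
Convergents (p_i = a_i*p_{i-1} + p_{i-2}, q_i = a_i*q_{i-1} + q_{i-2} with p_{-2}=0, p_{-1}=1, q_{-2}=1, q_{-1}=0), until the denominator exceeds 8:
  i=0: a_0=1, p_0 = 1*1 + 0 = 1, q_0 = 1*0 + 1 = 1.
  i=1: a_1=6, p_1 = 6*1 + 1 = 7, q_1 = 6*1 + 0 = 6.
  i=2: a_2=4, p_2 = 4*7 + 1 = 29, q_2 = 4*6 + 1 = 25.
q_2 = 25 > 8, so the last convergent with denominator <= 8 is p_1/q_1 = 7/6.
The closest fraction with denominator <= 8 is either p_1/q_1 or the intermediate fraction (k*p_1 + p_0)/(k*q_1 + q_0) with the largest k >= 1 whose denominator stays <= 8; these approach x as k grows, and every other convergent or intermediate fraction in range is farther away.
Largest k: floor((8 - q_0)/q_1) = floor((8 - 1)/6) = 1.
That gives (1*7 + 1)/(1*6 + 1) = 8/7.
Compare the errors: |x - 7/6| = |29*6 - 7*25|/(25*6) = 1/150, and |x - 8/7| = |29*7 - 8*25|/(25*7) = 3/175.
Cross-multiplying, 1*175 = 175 < 450 = 3*150, so 1/150 is smaller: the convergent 7/6 is closer to x than 8/7.

7/6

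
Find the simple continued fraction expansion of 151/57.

[2; 1, 1, 1, 5, 1, 2]

Run the Euclidean algorithm on 151 and 57; the successive quotients are the partial quotients a_0, a_1, ... (each step inverts the fractional part left over by the previous one):
  151 = 2*57 + 37, so a_0 = 2.
  57 = 1*37 + 20, so a_1 = 1.
  37 = 1*20 + 17, so a_2 = 1.
  20 = 1*17 + 3, so a_3 = 1.
  17 = 5*3 + 2, so a_4 = 5.
  3 = 1*2 + 1, so a_5 = 1.
  2 = 2*1 + 0, so a_6 = 2.
The remainder reaches 0 after 7 divisions, so the expansion has 7 partial quotients, read off in order.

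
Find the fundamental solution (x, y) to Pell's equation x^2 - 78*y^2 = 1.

First expand sqrt(78) as a continued fraction. With x_i = (sqrt(78) + m_i)/d_i and (m_0, d_0) = (0, 1): a_0 = floor(sqrt(78)) = 8, since 8^2 = 64 <= 78 < 81 = 9^2.
Iterate m_{i+1} = d_i*a_i - m_i, d_{i+1} = (78 - m_{i+1}^2)/d_i, a_{i+1} = floor((a_0 + m_{i+1})/d_{i+1}):
  m_1 = 1*8 - 0 = 8, d_1 = (78 - 8^2)/1 = 14/1 = 14, a_1 = floor((8 + 8)/14) = 1.
  m_2 = 14*1 - 8 = 6, d_2 = (78 - 6^2)/14 = 42/14 = 3, a_2 = floor((8 + 6)/3) = 4.
  m_3 = 3*4 - 6 = 6, d_3 = (78 - 6^2)/3 = 42/3 = 14, a_3 = floor((8 + 6)/14) = 1.
  m_4 = 14*1 - 6 = 8, d_4 = (78 - 8^2)/14 = 14/14 = 1, a_4 = floor((8 + 8)/1) = 16.
  m_5 = 1*16 - 8 = 8, d_5 = (78 - 8^2)/1 = 14/1 = 14: (m_5, d_5) = (m_1, d_1) = (8, 14), so from here the quotients repeat a_1, ..., a_4; the period length is 4.
So sqrt(78) = [8; (1, 4, 1, 16)] with period length k = 4.
k is even, so the fundamental solution of x^2 - 78y^2 = 1 is (p_{k-1}, q_{k-1}) = (p_3, q_3); compute convergents through index 3.
Convergents (p_i = a_i*p_{i-1} + p_{i-2}, q_i = a_i*q_{i-1} + q_{i-2} with p_{-2}=0, p_{-1}=1, q_{-2}=1, q_{-1}=0):
  i=0: a_0=8, p_0 = 8*1 + 0 = 8, q_0 = 8*0 + 1 = 1.
  i=1: a_1=1, p_1 = 1*8 + 1 = 9, q_1 = 1*1 + 0 = 1.
  i=2: a_2=4, p_2 = 4*9 + 8 = 44, q_2 = 4*1 + 1 = 5.
  i=3: a_3=1, p_3 = 1*44 + 9 = 53, q_3 = 1*5 + 1 = 6.
Check: 53^2 - 78*6^2 = 2809 - 2808 = 1, so (x, y) = (53, 6) solves the equation, and by the theorem it is the least positive solution.

(x, y) = (53, 6)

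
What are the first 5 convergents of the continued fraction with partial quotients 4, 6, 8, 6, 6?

4/1, 25/6, 204/49, 1249/300, 7698/1849

Using the convergent recurrence p_i = a_i*p_{i-1} + p_{i-2}, q_i = a_i*q_{i-1} + q_{i-2} with p_{-2}=0, p_{-1}=1, q_{-2}=1, q_{-1}=0:
  i=0: a_0=4, p_0 = 4*1 + 0 = 4, q_0 = 4*0 + 1 = 1.
  i=1: a_1=6, p_1 = 6*4 + 1 = 25, q_1 = 6*1 + 0 = 6.
  i=2: a_2=8, p_2 = 8*25 + 4 = 204, q_2 = 8*6 + 1 = 49.
  i=3: a_3=6, p_3 = 6*204 + 25 = 1249, q_3 = 6*49 + 6 = 300.
  i=4: a_4=6, p_4 = 6*1249 + 204 = 7698, q_4 = 6*300 + 49 = 1849.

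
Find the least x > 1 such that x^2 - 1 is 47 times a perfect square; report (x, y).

First expand sqrt(47) as a continued fraction. With x_i = (sqrt(47) + m_i)/d_i and (m_0, d_0) = (0, 1): a_0 = floor(sqrt(47)) = 6, since 6^2 = 36 <= 47 < 49 = 7^2.
Iterate m_{i+1} = d_i*a_i - m_i, d_{i+1} = (47 - m_{i+1}^2)/d_i, a_{i+1} = floor((a_0 + m_{i+1})/d_{i+1}):
  m_1 = 1*6 - 0 = 6, d_1 = (47 - 6^2)/1 = 11/1 = 11, a_1 = floor((6 + 6)/11) = 1.
  m_2 = 11*1 - 6 = 5, d_2 = (47 - 5^2)/11 = 22/11 = 2, a_2 = floor((6 + 5)/2) = 5.
  m_3 = 2*5 - 5 = 5, d_3 = (47 - 5^2)/2 = 22/2 = 11, a_3 = floor((6 + 5)/11) = 1.
  m_4 = 11*1 - 5 = 6, d_4 = (47 - 6^2)/11 = 11/11 = 1, a_4 = floor((6 + 6)/1) = 12.
  m_5 = 1*12 - 6 = 6, d_5 = (47 - 6^2)/1 = 11/1 = 11: (m_5, d_5) = (m_1, d_1) = (6, 11), so from here the quotients repeat a_1, ..., a_4; the period length is 4.
So sqrt(47) = [6; (1, 5, 1, 12)] with period length k = 4.
k is even, so the fundamental solution of x^2 - 47y^2 = 1 is (p_{k-1}, q_{k-1}) = (p_3, q_3); compute convergents through index 3.
Convergents (p_i = a_i*p_{i-1} + p_{i-2}, q_i = a_i*q_{i-1} + q_{i-2} with p_{-2}=0, p_{-1}=1, q_{-2}=1, q_{-1}=0):
  i=0: a_0=6, p_0 = 6*1 + 0 = 6, q_0 = 6*0 + 1 = 1.
  i=1: a_1=1, p_1 = 1*6 + 1 = 7, q_1 = 1*1 + 0 = 1.
  i=2: a_2=5, p_2 = 5*7 + 6 = 41, q_2 = 5*1 + 1 = 6.
  i=3: a_3=1, p_3 = 1*41 + 7 = 48, q_3 = 1*6 + 1 = 7.
Check: 48^2 - 47*7^2 = 2304 - 2303 = 1, so (x, y) = (48, 7) solves the equation, and by the theorem it is the least positive solution.

(x, y) = (48, 7)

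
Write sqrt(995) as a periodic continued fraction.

Write x_i = (sqrt(995) + m_i)/d_i with (m_0, d_0) = (0, 1). a_0 = floor(sqrt(995)) = 31, since 31^2 = 961 <= 995 < 1024 = 32^2.
Iterate m_{i+1} = d_i*a_i - m_i, d_{i+1} = (995 - m_{i+1}^2)/d_i, a_{i+1} = floor((a_0 + m_{i+1})/d_{i+1}):
  m_1 = 1*31 - 0 = 31, d_1 = (995 - 31^2)/1 = 34/1 = 34, a_1 = floor((31 + 31)/34) = 1.
  m_2 = 34*1 - 31 = 3, d_2 = (995 - 3^2)/34 = 986/34 = 29, a_2 = floor((31 + 3)/29) = 1.
  m_3 = 29*1 - 3 = 26, d_3 = (995 - 26^2)/29 = 319/29 = 11, a_3 = floor((31 + 26)/11) = 5.
  m_4 = 11*5 - 26 = 29, d_4 = (995 - 29^2)/11 = 154/11 = 14, a_4 = floor((31 + 29)/14) = 4.
  m_5 = 14*4 - 29 = 27, d_5 = (995 - 27^2)/14 = 266/14 = 19, a_5 = floor((31 + 27)/19) = 3.
  m_6 = 19*3 - 27 = 30, d_6 = (995 - 30^2)/19 = 95/19 = 5, a_6 = floor((31 + 30)/5) = 12.
  m_7 = 5*12 - 30 = 30, d_7 = (995 - 30^2)/5 = 95/5 = 19, a_7 = floor((31 + 30)/19) = 3.
  m_8 = 19*3 - 30 = 27, d_8 = (995 - 27^2)/19 = 266/19 = 14, a_8 = floor((31 + 27)/14) = 4.
  m_9 = 14*4 - 27 = 29, d_9 = (995 - 29^2)/14 = 154/14 = 11, a_9 = floor((31 + 29)/11) = 5.
  m_10 = 11*5 - 29 = 26, d_10 = (995 - 26^2)/11 = 319/11 = 29, a_10 = floor((31 + 26)/29) = 1.
  m_11 = 29*1 - 26 = 3, d_11 = (995 - 3^2)/29 = 986/29 = 34, a_11 = floor((31 + 3)/34) = 1.
  m_12 = 34*1 - 3 = 31, d_12 = (995 - 31^2)/34 = 34/34 = 1, a_12 = floor((31 + 31)/1) = 62.
  m_13 = 1*62 - 31 = 31, d_13 = (995 - 31^2)/1 = 34/1 = 34: (m_13, d_13) = (m_1, d_1) = (31, 34), so from here the quotients repeat a_1, ..., a_12; the period length is 12.
Hence the expansion of sqrt(995) is a_0 = 31 followed by the repeating block 1, 1, 5, 4, 3, 12, 3, 4, 5, 1, 1, 62 (period 12).

[31; (1, 1, 5, 4, 3, 12, 3, 4, 5, 1, 1, 62)]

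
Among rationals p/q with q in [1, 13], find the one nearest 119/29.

Expand x = 119/29 as a continued fraction with the Euclidean algorithm:
  119 = 4*29 + 3, so a_0 = 4.
  29 = 9*3 + 2, so a_1 = 9.
  3 = 1*2 + 1, so a_2 = 1.
  2 = 2*1 + 0, so a_3 = 2.
so x = [4; 9, 1, 2].
Convergents (p_i = a_i*p_{i-1} + p_{i-2}, q_i = a_i*q_{i-1} + q_{i-2} with p_{-2}=0, p_{-1}=1, q_{-2}=1, q_{-1}=0), until the denominator exceeds 13:
  i=0: a_0=4, p_0 = 4*1 + 0 = 4, q_0 = 4*0 + 1 = 1.
  i=1: a_1=9, p_1 = 9*4 + 1 = 37, q_1 = 9*1 + 0 = 9.
  i=2: a_2=1, p_2 = 1*37 + 4 = 41, q_2 = 1*9 + 1 = 10.
  i=3: a_3=2, p_3 = 2*41 + 37 = 119, q_3 = 2*10 + 9 = 29.
q_3 = 29 > 13, so the last convergent with denominator <= 13 is p_2/q_2 = 41/10.
The closest fraction with denominator <= 13 is either p_2/q_2 or the intermediate fraction (k*p_2 + p_1)/(k*q_2 + q_1) with the largest k >= 1 whose denominator stays <= 13; these approach x as k grows, and every other convergent or intermediate fraction in range is farther away.
Largest k: floor((13 - q_1)/q_2) = floor((13 - 9)/10) = 0.
Since k = 0, no intermediate fraction beyond p_2/q_2 has denominator <= 13, so the convergent 41/10 is the closest (its error is |119*10 - 41*29|/(29*10) = 1/290).

41/10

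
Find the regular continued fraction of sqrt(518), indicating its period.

[22; (1, 3, 6, 3, 1, 44)]

Write x_i = (sqrt(518) + m_i)/d_i with (m_0, d_0) = (0, 1). a_0 = floor(sqrt(518)) = 22, since 22^2 = 484 <= 518 < 529 = 23^2.
Iterate m_{i+1} = d_i*a_i - m_i, d_{i+1} = (518 - m_{i+1}^2)/d_i, a_{i+1} = floor((a_0 + m_{i+1})/d_{i+1}):
  m_1 = 1*22 - 0 = 22, d_1 = (518 - 22^2)/1 = 34/1 = 34, a_1 = floor((22 + 22)/34) = 1.
  m_2 = 34*1 - 22 = 12, d_2 = (518 - 12^2)/34 = 374/34 = 11, a_2 = floor((22 + 12)/11) = 3.
  m_3 = 11*3 - 12 = 21, d_3 = (518 - 21^2)/11 = 77/11 = 7, a_3 = floor((22 + 21)/7) = 6.
  m_4 = 7*6 - 21 = 21, d_4 = (518 - 21^2)/7 = 77/7 = 11, a_4 = floor((22 + 21)/11) = 3.
  m_5 = 11*3 - 21 = 12, d_5 = (518 - 12^2)/11 = 374/11 = 34, a_5 = floor((22 + 12)/34) = 1.
  m_6 = 34*1 - 12 = 22, d_6 = (518 - 22^2)/34 = 34/34 = 1, a_6 = floor((22 + 22)/1) = 44.
  m_7 = 1*44 - 22 = 22, d_7 = (518 - 22^2)/1 = 34/1 = 34: (m_7, d_7) = (m_1, d_1) = (22, 34), so from here the quotients repeat a_1, ..., a_6; the period length is 6.
Hence the expansion of sqrt(518) is a_0 = 22 followed by the repeating block 1, 3, 6, 3, 1, 44 (period 6).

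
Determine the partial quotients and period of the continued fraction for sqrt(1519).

Write x_i = (sqrt(1519) + m_i)/d_i with (m_0, d_0) = (0, 1). a_0 = floor(sqrt(1519)) = 38, since 38^2 = 1444 <= 1519 < 1521 = 39^2.
Iterate m_{i+1} = d_i*a_i - m_i, d_{i+1} = (1519 - m_{i+1}^2)/d_i, a_{i+1} = floor((a_0 + m_{i+1})/d_{i+1}):
  m_1 = 1*38 - 0 = 38, d_1 = (1519 - 38^2)/1 = 75/1 = 75, a_1 = floor((38 + 38)/75) = 1.
  m_2 = 75*1 - 38 = 37, d_2 = (1519 - 37^2)/75 = 150/75 = 2, a_2 = floor((38 + 37)/2) = 37.
  m_3 = 2*37 - 37 = 37, d_3 = (1519 - 37^2)/2 = 150/2 = 75, a_3 = floor((38 + 37)/75) = 1.
  m_4 = 75*1 - 37 = 38, d_4 = (1519 - 38^2)/75 = 75/75 = 1, a_4 = floor((38 + 38)/1) = 76.
  m_5 = 1*76 - 38 = 38, d_5 = (1519 - 38^2)/1 = 75/1 = 75: (m_5, d_5) = (m_1, d_1) = (38, 75), so from here the quotients repeat a_1, ..., a_4; the period length is 4.
Hence the expansion of sqrt(1519) is a_0 = 38 followed by the repeating block 1, 37, 1, 76 (period 4).

[38; (1, 37, 1, 76)]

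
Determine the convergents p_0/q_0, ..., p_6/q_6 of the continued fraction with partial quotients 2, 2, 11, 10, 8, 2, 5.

Using the convergent recurrence p_i = a_i*p_{i-1} + p_{i-2}, q_i = a_i*q_{i-1} + q_{i-2} with p_{-2}=0, p_{-1}=1, q_{-2}=1, q_{-1}=0:
  i=0: a_0=2, p_0 = 2*1 + 0 = 2, q_0 = 2*0 + 1 = 1.
  i=1: a_1=2, p_1 = 2*2 + 1 = 5, q_1 = 2*1 + 0 = 2.
  i=2: a_2=11, p_2 = 11*5 + 2 = 57, q_2 = 11*2 + 1 = 23.
  i=3: a_3=10, p_3 = 10*57 + 5 = 575, q_3 = 10*23 + 2 = 232.
  i=4: a_4=8, p_4 = 8*575 + 57 = 4657, q_4 = 8*232 + 23 = 1879.
  i=5: a_5=2, p_5 = 2*4657 + 575 = 9889, q_5 = 2*1879 + 232 = 3990.
  i=6: a_6=5, p_6 = 5*9889 + 4657 = 54102, q_6 = 5*3990 + 1879 = 21829.

2/1, 5/2, 57/23, 575/232, 4657/1879, 9889/3990, 54102/21829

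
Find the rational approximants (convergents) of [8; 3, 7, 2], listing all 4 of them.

8/1, 25/3, 183/22, 391/47

Using the convergent recurrence p_i = a_i*p_{i-1} + p_{i-2}, q_i = a_i*q_{i-1} + q_{i-2} with p_{-2}=0, p_{-1}=1, q_{-2}=1, q_{-1}=0:
  i=0: a_0=8, p_0 = 8*1 + 0 = 8, q_0 = 8*0 + 1 = 1.
  i=1: a_1=3, p_1 = 3*8 + 1 = 25, q_1 = 3*1 + 0 = 3.
  i=2: a_2=7, p_2 = 7*25 + 8 = 183, q_2 = 7*3 + 1 = 22.
  i=3: a_3=2, p_3 = 2*183 + 25 = 391, q_3 = 2*22 + 3 = 47.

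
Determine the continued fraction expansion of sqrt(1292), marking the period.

[35; (1, 16, 1, 70)]

Write x_i = (sqrt(1292) + m_i)/d_i with (m_0, d_0) = (0, 1). a_0 = floor(sqrt(1292)) = 35, since 35^2 = 1225 <= 1292 < 1296 = 36^2.
Iterate m_{i+1} = d_i*a_i - m_i, d_{i+1} = (1292 - m_{i+1}^2)/d_i, a_{i+1} = floor((a_0 + m_{i+1})/d_{i+1}):
  m_1 = 1*35 - 0 = 35, d_1 = (1292 - 35^2)/1 = 67/1 = 67, a_1 = floor((35 + 35)/67) = 1.
  m_2 = 67*1 - 35 = 32, d_2 = (1292 - 32^2)/67 = 268/67 = 4, a_2 = floor((35 + 32)/4) = 16.
  m_3 = 4*16 - 32 = 32, d_3 = (1292 - 32^2)/4 = 268/4 = 67, a_3 = floor((35 + 32)/67) = 1.
  m_4 = 67*1 - 32 = 35, d_4 = (1292 - 35^2)/67 = 67/67 = 1, a_4 = floor((35 + 35)/1) = 70.
  m_5 = 1*70 - 35 = 35, d_5 = (1292 - 35^2)/1 = 67/1 = 67: (m_5, d_5) = (m_1, d_1) = (35, 67), so from here the quotients repeat a_1, ..., a_4; the period length is 4.
Hence the expansion of sqrt(1292) is a_0 = 35 followed by the repeating block 1, 16, 1, 70 (period 4).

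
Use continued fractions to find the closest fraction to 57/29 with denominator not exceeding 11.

Expand x = 57/29 as a continued fraction with the Euclidean algorithm:
  57 = 1*29 + 28, so a_0 = 1.
  29 = 1*28 + 1, so a_1 = 1.
  28 = 28*1 + 0, so a_2 = 28.
so x = [1; 1, 28].
Convergents (p_i = a_i*p_{i-1} + p_{i-2}, q_i = a_i*q_{i-1} + q_{i-2} with p_{-2}=0, p_{-1}=1, q_{-2}=1, q_{-1}=0), until the denominator exceeds 11:
  i=0: a_0=1, p_0 = 1*1 + 0 = 1, q_0 = 1*0 + 1 = 1.
  i=1: a_1=1, p_1 = 1*1 + 1 = 2, q_1 = 1*1 + 0 = 1.
  i=2: a_2=28, p_2 = 28*2 + 1 = 57, q_2 = 28*1 + 1 = 29.
q_2 = 29 > 11, so the last convergent with denominator <= 11 is p_1/q_1 = 2/1.
The closest fraction with denominator <= 11 is either p_1/q_1 or the intermediate fraction (k*p_1 + p_0)/(k*q_1 + q_0) with the largest k >= 1 whose denominator stays <= 11; these approach x as k grows, and every other convergent or intermediate fraction in range is farther away.
Largest k: floor((11 - q_0)/q_1) = floor((11 - 1)/1) = 10.
That gives (10*2 + 1)/(10*1 + 1) = 21/11.
Compare the errors: |x - 2/1| = |57*1 - 2*29|/(29*1) = 1/29, and |x - 21/11| = |57*11 - 21*29|/(29*11) = 18/319.
Cross-multiplying, 1*319 = 319 < 522 = 18*29, so 1/29 is smaller: the convergent 2/1 is closer to x than 21/11.

2/1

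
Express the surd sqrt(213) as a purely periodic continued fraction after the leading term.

Write x_i = (sqrt(213) + m_i)/d_i with (m_0, d_0) = (0, 1). a_0 = floor(sqrt(213)) = 14, since 14^2 = 196 <= 213 < 225 = 15^2.
Iterate m_{i+1} = d_i*a_i - m_i, d_{i+1} = (213 - m_{i+1}^2)/d_i, a_{i+1} = floor((a_0 + m_{i+1})/d_{i+1}):
  m_1 = 1*14 - 0 = 14, d_1 = (213 - 14^2)/1 = 17/1 = 17, a_1 = floor((14 + 14)/17) = 1.
  m_2 = 17*1 - 14 = 3, d_2 = (213 - 3^2)/17 = 204/17 = 12, a_2 = floor((14 + 3)/12) = 1.
  m_3 = 12*1 - 3 = 9, d_3 = (213 - 9^2)/12 = 132/12 = 11, a_3 = floor((14 + 9)/11) = 2.
  m_4 = 11*2 - 9 = 13, d_4 = (213 - 13^2)/11 = 44/11 = 4, a_4 = floor((14 + 13)/4) = 6.
  m_5 = 4*6 - 13 = 11, d_5 = (213 - 11^2)/4 = 92/4 = 23, a_5 = floor((14 + 11)/23) = 1.
  m_6 = 23*1 - 11 = 12, d_6 = (213 - 12^2)/23 = 69/23 = 3, a_6 = floor((14 + 12)/3) = 8.
  m_7 = 3*8 - 12 = 12, d_7 = (213 - 12^2)/3 = 69/3 = 23, a_7 = floor((14 + 12)/23) = 1.
  m_8 = 23*1 - 12 = 11, d_8 = (213 - 11^2)/23 = 92/23 = 4, a_8 = floor((14 + 11)/4) = 6.
  m_9 = 4*6 - 11 = 13, d_9 = (213 - 13^2)/4 = 44/4 = 11, a_9 = floor((14 + 13)/11) = 2.
  m_10 = 11*2 - 13 = 9, d_10 = (213 - 9^2)/11 = 132/11 = 12, a_10 = floor((14 + 9)/12) = 1.
  m_11 = 12*1 - 9 = 3, d_11 = (213 - 3^2)/12 = 204/12 = 17, a_11 = floor((14 + 3)/17) = 1.
  m_12 = 17*1 - 3 = 14, d_12 = (213 - 14^2)/17 = 17/17 = 1, a_12 = floor((14 + 14)/1) = 28.
  m_13 = 1*28 - 14 = 14, d_13 = (213 - 14^2)/1 = 17/1 = 17: (m_13, d_13) = (m_1, d_1) = (14, 17), so from here the quotients repeat a_1, ..., a_12; the period length is 12.
Hence the expansion of sqrt(213) is a_0 = 14 followed by the repeating block 1, 1, 2, 6, 1, 8, 1, 6, 2, 1, 1, 28 (period 12).

[14; (1, 1, 2, 6, 1, 8, 1, 6, 2, 1, 1, 28)]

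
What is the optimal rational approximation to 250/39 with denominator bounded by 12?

77/12

Expand x = 250/39 as a continued fraction with the Euclidean algorithm:
  250 = 6*39 + 16, so a_0 = 6.
  39 = 2*16 + 7, so a_1 = 2.
  16 = 2*7 + 2, so a_2 = 2.
  7 = 3*2 + 1, so a_3 = 3.
  2 = 2*1 + 0, so a_4 = 2.
so x = [6; 2, 2, 3, 2].
Convergents (p_i = a_i*p_{i-1} + p_{i-2}, q_i = a_i*q_{i-1} + q_{i-2} with p_{-2}=0, p_{-1}=1, q_{-2}=1, q_{-1}=0), until the denominator exceeds 12:
  i=0: a_0=6, p_0 = 6*1 + 0 = 6, q_0 = 6*0 + 1 = 1.
  i=1: a_1=2, p_1 = 2*6 + 1 = 13, q_1 = 2*1 + 0 = 2.
  i=2: a_2=2, p_2 = 2*13 + 6 = 32, q_2 = 2*2 + 1 = 5.
  i=3: a_3=3, p_3 = 3*32 + 13 = 109, q_3 = 3*5 + 2 = 17.
q_3 = 17 > 12, so the last convergent with denominator <= 12 is p_2/q_2 = 32/5.
The closest fraction with denominator <= 12 is either p_2/q_2 or the intermediate fraction (k*p_2 + p_1)/(k*q_2 + q_1) with the largest k >= 1 whose denominator stays <= 12; these approach x as k grows, and every other convergent or intermediate fraction in range is farther away.
Largest k: floor((12 - q_1)/q_2) = floor((12 - 2)/5) = 2.
That gives (2*32 + 13)/(2*5 + 2) = 77/12.
Compare the errors: |x - 32/5| = |250*5 - 32*39|/(39*5) = 2/195, and |x - 77/12| = |250*12 - 77*39|/(39*12) = 3/468.
Cross-multiplying, 3*195 = 585 < 936 = 2*468, so 3/468 is smaller: the intermediate fraction 77/12 is closer to x than 32/5.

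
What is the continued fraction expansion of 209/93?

Run the Euclidean algorithm on 209 and 93; the successive quotients are the partial quotients a_0, a_1, ... (each step inverts the fractional part left over by the previous one):
  209 = 2*93 + 23, so a_0 = 2.
  93 = 4*23 + 1, so a_1 = 4.
  23 = 23*1 + 0, so a_2 = 23.
The remainder reaches 0 after 3 divisions, so the expansion has 3 partial quotients, read off in order.

[2; 4, 23]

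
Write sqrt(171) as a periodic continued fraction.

[13; (13, 26)]

Write x_i = (sqrt(171) + m_i)/d_i with (m_0, d_0) = (0, 1). a_0 = floor(sqrt(171)) = 13, since 13^2 = 169 <= 171 < 196 = 14^2.
Iterate m_{i+1} = d_i*a_i - m_i, d_{i+1} = (171 - m_{i+1}^2)/d_i, a_{i+1} = floor((a_0 + m_{i+1})/d_{i+1}):
  m_1 = 1*13 - 0 = 13, d_1 = (171 - 13^2)/1 = 2/1 = 2, a_1 = floor((13 + 13)/2) = 13.
  m_2 = 2*13 - 13 = 13, d_2 = (171 - 13^2)/2 = 2/2 = 1, a_2 = floor((13 + 13)/1) = 26.
  m_3 = 1*26 - 13 = 13, d_3 = (171 - 13^2)/1 = 2/1 = 2: (m_3, d_3) = (m_1, d_1) = (13, 2), so from here the quotients repeat a_1, a_2; the period length is 2.
Hence the expansion of sqrt(171) is a_0 = 13 followed by the repeating block 13, 26 (period 2).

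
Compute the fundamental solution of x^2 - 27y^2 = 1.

(x, y) = (26, 5)

First expand sqrt(27) as a continued fraction. With x_i = (sqrt(27) + m_i)/d_i and (m_0, d_0) = (0, 1): a_0 = floor(sqrt(27)) = 5, since 5^2 = 25 <= 27 < 36 = 6^2.
Iterate m_{i+1} = d_i*a_i - m_i, d_{i+1} = (27 - m_{i+1}^2)/d_i, a_{i+1} = floor((a_0 + m_{i+1})/d_{i+1}):
  m_1 = 1*5 - 0 = 5, d_1 = (27 - 5^2)/1 = 2/1 = 2, a_1 = floor((5 + 5)/2) = 5.
  m_2 = 2*5 - 5 = 5, d_2 = (27 - 5^2)/2 = 2/2 = 1, a_2 = floor((5 + 5)/1) = 10.
  m_3 = 1*10 - 5 = 5, d_3 = (27 - 5^2)/1 = 2/1 = 2: (m_3, d_3) = (m_1, d_1) = (5, 2), so from here the quotients repeat a_1, a_2; the period length is 2.
So sqrt(27) = [5; (5, 10)] with period length k = 2.
k is even, so the fundamental solution of x^2 - 27y^2 = 1 is (p_{k-1}, q_{k-1}) = (p_1, q_1); compute convergents through index 1.
Convergents (p_i = a_i*p_{i-1} + p_{i-2}, q_i = a_i*q_{i-1} + q_{i-2} with p_{-2}=0, p_{-1}=1, q_{-2}=1, q_{-1}=0):
  i=0: a_0=5, p_0 = 5*1 + 0 = 5, q_0 = 5*0 + 1 = 1.
  i=1: a_1=5, p_1 = 5*5 + 1 = 26, q_1 = 5*1 + 0 = 5.
Check: 26^2 - 27*5^2 = 676 - 675 = 1, so (x, y) = (26, 5) solves the equation, and by the theorem it is the least positive solution.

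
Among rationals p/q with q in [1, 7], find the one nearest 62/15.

29/7

Expand x = 62/15 as a continued fraction with the Euclidean algorithm:
  62 = 4*15 + 2, so a_0 = 4.
  15 = 7*2 + 1, so a_1 = 7.
  2 = 2*1 + 0, so a_2 = 2.
so x = [4; 7, 2].
Convergents (p_i = a_i*p_{i-1} + p_{i-2}, q_i = a_i*q_{i-1} + q_{i-2} with p_{-2}=0, p_{-1}=1, q_{-2}=1, q_{-1}=0), until the denominator exceeds 7:
  i=0: a_0=4, p_0 = 4*1 + 0 = 4, q_0 = 4*0 + 1 = 1.
  i=1: a_1=7, p_1 = 7*4 + 1 = 29, q_1 = 7*1 + 0 = 7.
  i=2: a_2=2, p_2 = 2*29 + 4 = 62, q_2 = 2*7 + 1 = 15.
q_2 = 15 > 7, so the last convergent with denominator <= 7 is p_1/q_1 = 29/7.
The closest fraction with denominator <= 7 is either p_1/q_1 or the intermediate fraction (k*p_1 + p_0)/(k*q_1 + q_0) with the largest k >= 1 whose denominator stays <= 7; these approach x as k grows, and every other convergent or intermediate fraction in range is farther away.
Largest k: floor((7 - q_0)/q_1) = floor((7 - 1)/7) = 0.
Since k = 0, no intermediate fraction beyond p_1/q_1 has denominator <= 7, so the convergent 29/7 is the closest (its error is |62*7 - 29*15|/(15*7) = 1/105).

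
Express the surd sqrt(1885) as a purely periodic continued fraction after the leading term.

[43; (2, 2, 2, 86)]

Write x_i = (sqrt(1885) + m_i)/d_i with (m_0, d_0) = (0, 1). a_0 = floor(sqrt(1885)) = 43, since 43^2 = 1849 <= 1885 < 1936 = 44^2.
Iterate m_{i+1} = d_i*a_i - m_i, d_{i+1} = (1885 - m_{i+1}^2)/d_i, a_{i+1} = floor((a_0 + m_{i+1})/d_{i+1}):
  m_1 = 1*43 - 0 = 43, d_1 = (1885 - 43^2)/1 = 36/1 = 36, a_1 = floor((43 + 43)/36) = 2.
  m_2 = 36*2 - 43 = 29, d_2 = (1885 - 29^2)/36 = 1044/36 = 29, a_2 = floor((43 + 29)/29) = 2.
  m_3 = 29*2 - 29 = 29, d_3 = (1885 - 29^2)/29 = 1044/29 = 36, a_3 = floor((43 + 29)/36) = 2.
  m_4 = 36*2 - 29 = 43, d_4 = (1885 - 43^2)/36 = 36/36 = 1, a_4 = floor((43 + 43)/1) = 86.
  m_5 = 1*86 - 43 = 43, d_5 = (1885 - 43^2)/1 = 36/1 = 36: (m_5, d_5) = (m_1, d_1) = (43, 36), so from here the quotients repeat a_1, ..., a_4; the period length is 4.
Hence the expansion of sqrt(1885) is a_0 = 43 followed by the repeating block 2, 2, 2, 86 (period 4).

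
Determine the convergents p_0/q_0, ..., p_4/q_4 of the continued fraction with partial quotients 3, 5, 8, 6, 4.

Using the convergent recurrence p_i = a_i*p_{i-1} + p_{i-2}, q_i = a_i*q_{i-1} + q_{i-2} with p_{-2}=0, p_{-1}=1, q_{-2}=1, q_{-1}=0:
  i=0: a_0=3, p_0 = 3*1 + 0 = 3, q_0 = 3*0 + 1 = 1.
  i=1: a_1=5, p_1 = 5*3 + 1 = 16, q_1 = 5*1 + 0 = 5.
  i=2: a_2=8, p_2 = 8*16 + 3 = 131, q_2 = 8*5 + 1 = 41.
  i=3: a_3=6, p_3 = 6*131 + 16 = 802, q_3 = 6*41 + 5 = 251.
  i=4: a_4=4, p_4 = 4*802 + 131 = 3339, q_4 = 4*251 + 41 = 1045.

3/1, 16/5, 131/41, 802/251, 3339/1045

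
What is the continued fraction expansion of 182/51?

[3; 1, 1, 3, 7]

Run the Euclidean algorithm on 182 and 51; the successive quotients are the partial quotients a_0, a_1, ... (each step inverts the fractional part left over by the previous one):
  182 = 3*51 + 29, so a_0 = 3.
  51 = 1*29 + 22, so a_1 = 1.
  29 = 1*22 + 7, so a_2 = 1.
  22 = 3*7 + 1, so a_3 = 3.
  7 = 7*1 + 0, so a_4 = 7.
The remainder reaches 0 after 5 divisions, so the expansion has 5 partial quotients, read off in order.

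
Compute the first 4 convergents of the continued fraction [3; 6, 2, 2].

Using the convergent recurrence p_i = a_i*p_{i-1} + p_{i-2}, q_i = a_i*q_{i-1} + q_{i-2} with p_{-2}=0, p_{-1}=1, q_{-2}=1, q_{-1}=0:
  i=0: a_0=3, p_0 = 3*1 + 0 = 3, q_0 = 3*0 + 1 = 1.
  i=1: a_1=6, p_1 = 6*3 + 1 = 19, q_1 = 6*1 + 0 = 6.
  i=2: a_2=2, p_2 = 2*19 + 3 = 41, q_2 = 2*6 + 1 = 13.
  i=3: a_3=2, p_3 = 2*41 + 19 = 101, q_3 = 2*13 + 6 = 32.

3/1, 19/6, 41/13, 101/32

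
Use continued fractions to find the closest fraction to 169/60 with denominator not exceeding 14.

31/11

Expand x = 169/60 as a continued fraction with the Euclidean algorithm:
  169 = 2*60 + 49, so a_0 = 2.
  60 = 1*49 + 11, so a_1 = 1.
  49 = 4*11 + 5, so a_2 = 4.
  11 = 2*5 + 1, so a_3 = 2.
  5 = 5*1 + 0, so a_4 = 5.
so x = [2; 1, 4, 2, 5].
Convergents (p_i = a_i*p_{i-1} + p_{i-2}, q_i = a_i*q_{i-1} + q_{i-2} with p_{-2}=0, p_{-1}=1, q_{-2}=1, q_{-1}=0), until the denominator exceeds 14:
  i=0: a_0=2, p_0 = 2*1 + 0 = 2, q_0 = 2*0 + 1 = 1.
  i=1: a_1=1, p_1 = 1*2 + 1 = 3, q_1 = 1*1 + 0 = 1.
  i=2: a_2=4, p_2 = 4*3 + 2 = 14, q_2 = 4*1 + 1 = 5.
  i=3: a_3=2, p_3 = 2*14 + 3 = 31, q_3 = 2*5 + 1 = 11.
  i=4: a_4=5, p_4 = 5*31 + 14 = 169, q_4 = 5*11 + 5 = 60.
q_4 = 60 > 14, so the last convergent with denominator <= 14 is p_3/q_3 = 31/11.
The closest fraction with denominator <= 14 is either p_3/q_3 or the intermediate fraction (k*p_3 + p_2)/(k*q_3 + q_2) with the largest k >= 1 whose denominator stays <= 14; these approach x as k grows, and every other convergent or intermediate fraction in range is farther away.
Largest k: floor((14 - q_2)/q_3) = floor((14 - 5)/11) = 0.
Since k = 0, no intermediate fraction beyond p_3/q_3 has denominator <= 14, so the convergent 31/11 is the closest (its error is |169*11 - 31*60|/(60*11) = 1/660).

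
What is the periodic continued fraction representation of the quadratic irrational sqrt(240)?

Write x_i = (sqrt(240) + m_i)/d_i with (m_0, d_0) = (0, 1). a_0 = floor(sqrt(240)) = 15, since 15^2 = 225 <= 240 < 256 = 16^2.
Iterate m_{i+1} = d_i*a_i - m_i, d_{i+1} = (240 - m_{i+1}^2)/d_i, a_{i+1} = floor((a_0 + m_{i+1})/d_{i+1}):
  m_1 = 1*15 - 0 = 15, d_1 = (240 - 15^2)/1 = 15/1 = 15, a_1 = floor((15 + 15)/15) = 2.
  m_2 = 15*2 - 15 = 15, d_2 = (240 - 15^2)/15 = 15/15 = 1, a_2 = floor((15 + 15)/1) = 30.
  m_3 = 1*30 - 15 = 15, d_3 = (240 - 15^2)/1 = 15/1 = 15: (m_3, d_3) = (m_1, d_1) = (15, 15), so from here the quotients repeat a_1, a_2; the period length is 2.
Hence the expansion of sqrt(240) is a_0 = 15 followed by the repeating block 2, 30 (period 2).

[15; (2, 30)]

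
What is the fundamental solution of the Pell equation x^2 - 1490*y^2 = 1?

First expand sqrt(1490) as a continued fraction. With x_i = (sqrt(1490) + m_i)/d_i and (m_0, d_0) = (0, 1): a_0 = floor(sqrt(1490)) = 38, since 38^2 = 1444 <= 1490 < 1521 = 39^2.
Iterate m_{i+1} = d_i*a_i - m_i, d_{i+1} = (1490 - m_{i+1}^2)/d_i, a_{i+1} = floor((a_0 + m_{i+1})/d_{i+1}):
  m_1 = 1*38 - 0 = 38, d_1 = (1490 - 38^2)/1 = 46/1 = 46, a_1 = floor((38 + 38)/46) = 1.
  m_2 = 46*1 - 38 = 8, d_2 = (1490 - 8^2)/46 = 1426/46 = 31, a_2 = floor((38 + 8)/31) = 1.
  m_3 = 31*1 - 8 = 23, d_3 = (1490 - 23^2)/31 = 961/31 = 31, a_3 = floor((38 + 23)/31) = 1.
  m_4 = 31*1 - 23 = 8, d_4 = (1490 - 8^2)/31 = 1426/31 = 46, a_4 = floor((38 + 8)/46) = 1.
  m_5 = 46*1 - 8 = 38, d_5 = (1490 - 38^2)/46 = 46/46 = 1, a_5 = floor((38 + 38)/1) = 76.
  m_6 = 1*76 - 38 = 38, d_6 = (1490 - 38^2)/1 = 46/1 = 46: (m_6, d_6) = (m_1, d_1) = (38, 46), so from here the quotients repeat a_1, ..., a_5; the period length is 5.
So sqrt(1490) = [38; (1, 1, 1, 1, 76)] with period length k = 5.
k is odd, so (p_{k-1}, q_{k-1}) only solves x^2 - 1490y^2 = -1 and the fundamental solution of x^2 - 1490y^2 = 1 is (p_{2k-1}, q_{2k-1}) = (p_9, q_9); compute convergents through index 9, running through the period twice.
Convergents (p_i = a_i*p_{i-1} + p_{i-2}, q_i = a_i*q_{i-1} + q_{i-2} with p_{-2}=0, p_{-1}=1, q_{-2}=1, q_{-1}=0):
  i=0: a_0=38, p_0 = 38*1 + 0 = 38, q_0 = 38*0 + 1 = 1.
  i=1: a_1=1, p_1 = 1*38 + 1 = 39, q_1 = 1*1 + 0 = 1.
  i=2: a_2=1, p_2 = 1*39 + 38 = 77, q_2 = 1*1 + 1 = 2.
  i=3: a_3=1, p_3 = 1*77 + 39 = 116, q_3 = 1*2 + 1 = 3.
  i=4: a_4=1, p_4 = 1*116 + 77 = 193, q_4 = 1*3 + 2 = 5.
  i=5: a_5=76, p_5 = 76*193 + 116 = 14784, q_5 = 76*5 + 3 = 383.
  i=6: a_6=1, p_6 = 1*14784 + 193 = 14977, q_6 = 1*383 + 5 = 388.
  i=7: a_7=1, p_7 = 1*14977 + 14784 = 29761, q_7 = 1*388 + 383 = 771.
  i=8: a_8=1, p_8 = 1*29761 + 14977 = 44738, q_8 = 1*771 + 388 = 1159.
  i=9: a_9=1, p_9 = 1*44738 + 29761 = 74499, q_9 = 1*1159 + 771 = 1930.
Indeed p_4^2 - 1490*q_4^2 = 37249 - 37250 = -1, not +1.
Check: 74499^2 - 1490*1930^2 = 5550101001 - 5550101000 = 1, so (x, y) = (74499, 1930) solves the equation, and by the theorem it is the least positive solution.

(x, y) = (74499, 1930)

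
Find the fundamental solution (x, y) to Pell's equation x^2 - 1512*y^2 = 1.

First expand sqrt(1512) as a continued fraction. With x_i = (sqrt(1512) + m_i)/d_i and (m_0, d_0) = (0, 1): a_0 = floor(sqrt(1512)) = 38, since 38^2 = 1444 <= 1512 < 1521 = 39^2.
Iterate m_{i+1} = d_i*a_i - m_i, d_{i+1} = (1512 - m_{i+1}^2)/d_i, a_{i+1} = floor((a_0 + m_{i+1})/d_{i+1}):
  m_1 = 1*38 - 0 = 38, d_1 = (1512 - 38^2)/1 = 68/1 = 68, a_1 = floor((38 + 38)/68) = 1.
  m_2 = 68*1 - 38 = 30, d_2 = (1512 - 30^2)/68 = 612/68 = 9, a_2 = floor((38 + 30)/9) = 7.
  m_3 = 9*7 - 30 = 33, d_3 = (1512 - 33^2)/9 = 423/9 = 47, a_3 = floor((38 + 33)/47) = 1.
  m_4 = 47*1 - 33 = 14, d_4 = (1512 - 14^2)/47 = 1316/47 = 28, a_4 = floor((38 + 14)/28) = 1.
  m_5 = 28*1 - 14 = 14, d_5 = (1512 - 14^2)/28 = 1316/28 = 47, a_5 = floor((38 + 14)/47) = 1.
  m_6 = 47*1 - 14 = 33, d_6 = (1512 - 33^2)/47 = 423/47 = 9, a_6 = floor((38 + 33)/9) = 7.
  m_7 = 9*7 - 33 = 30, d_7 = (1512 - 30^2)/9 = 612/9 = 68, a_7 = floor((38 + 30)/68) = 1.
  m_8 = 68*1 - 30 = 38, d_8 = (1512 - 38^2)/68 = 68/68 = 1, a_8 = floor((38 + 38)/1) = 76.
  m_9 = 1*76 - 38 = 38, d_9 = (1512 - 38^2)/1 = 68/1 = 68: (m_9, d_9) = (m_1, d_1) = (38, 68), so from here the quotients repeat a_1, ..., a_8; the period length is 8.
So sqrt(1512) = [38; (1, 7, 1, 1, 1, 7, 1, 76)] with period length k = 8.
k is even, so the fundamental solution of x^2 - 1512y^2 = 1 is (p_{k-1}, q_{k-1}) = (p_7, q_7); compute convergents through index 7.
Convergents (p_i = a_i*p_{i-1} + p_{i-2}, q_i = a_i*q_{i-1} + q_{i-2} with p_{-2}=0, p_{-1}=1, q_{-2}=1, q_{-1}=0):
  i=0: a_0=38, p_0 = 38*1 + 0 = 38, q_0 = 38*0 + 1 = 1.
  i=1: a_1=1, p_1 = 1*38 + 1 = 39, q_1 = 1*1 + 0 = 1.
  i=2: a_2=7, p_2 = 7*39 + 38 = 311, q_2 = 7*1 + 1 = 8.
  i=3: a_3=1, p_3 = 1*311 + 39 = 350, q_3 = 1*8 + 1 = 9.
  i=4: a_4=1, p_4 = 1*350 + 311 = 661, q_4 = 1*9 + 8 = 17.
  i=5: a_5=1, p_5 = 1*661 + 350 = 1011, q_5 = 1*17 + 9 = 26.
  i=6: a_6=7, p_6 = 7*1011 + 661 = 7738, q_6 = 7*26 + 17 = 199.
  i=7: a_7=1, p_7 = 1*7738 + 1011 = 8749, q_7 = 1*199 + 26 = 225.
Check: 8749^2 - 1512*225^2 = 76545001 - 76545000 = 1, so (x, y) = (8749, 225) solves the equation, and by the theorem it is the least positive solution.

(x, y) = (8749, 225)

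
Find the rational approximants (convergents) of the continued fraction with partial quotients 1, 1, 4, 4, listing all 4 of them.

Using the convergent recurrence p_i = a_i*p_{i-1} + p_{i-2}, q_i = a_i*q_{i-1} + q_{i-2} with p_{-2}=0, p_{-1}=1, q_{-2}=1, q_{-1}=0:
  i=0: a_0=1, p_0 = 1*1 + 0 = 1, q_0 = 1*0 + 1 = 1.
  i=1: a_1=1, p_1 = 1*1 + 1 = 2, q_1 = 1*1 + 0 = 1.
  i=2: a_2=4, p_2 = 4*2 + 1 = 9, q_2 = 4*1 + 1 = 5.
  i=3: a_3=4, p_3 = 4*9 + 2 = 38, q_3 = 4*5 + 1 = 21.

1/1, 2/1, 9/5, 38/21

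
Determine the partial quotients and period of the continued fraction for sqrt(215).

Write x_i = (sqrt(215) + m_i)/d_i with (m_0, d_0) = (0, 1). a_0 = floor(sqrt(215)) = 14, since 14^2 = 196 <= 215 < 225 = 15^2.
Iterate m_{i+1} = d_i*a_i - m_i, d_{i+1} = (215 - m_{i+1}^2)/d_i, a_{i+1} = floor((a_0 + m_{i+1})/d_{i+1}):
  m_1 = 1*14 - 0 = 14, d_1 = (215 - 14^2)/1 = 19/1 = 19, a_1 = floor((14 + 14)/19) = 1.
  m_2 = 19*1 - 14 = 5, d_2 = (215 - 5^2)/19 = 190/19 = 10, a_2 = floor((14 + 5)/10) = 1.
  m_3 = 10*1 - 5 = 5, d_3 = (215 - 5^2)/10 = 190/10 = 19, a_3 = floor((14 + 5)/19) = 1.
  m_4 = 19*1 - 5 = 14, d_4 = (215 - 14^2)/19 = 19/19 = 1, a_4 = floor((14 + 14)/1) = 28.
  m_5 = 1*28 - 14 = 14, d_5 = (215 - 14^2)/1 = 19/1 = 19: (m_5, d_5) = (m_1, d_1) = (14, 19), so from here the quotients repeat a_1, ..., a_4; the period length is 4.
Hence the expansion of sqrt(215) is a_0 = 14 followed by the repeating block 1, 1, 1, 28 (period 4).

[14; (1, 1, 1, 28)]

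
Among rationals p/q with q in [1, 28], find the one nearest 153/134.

Expand x = 153/134 as a continued fraction with the Euclidean algorithm:
  153 = 1*134 + 19, so a_0 = 1.
  134 = 7*19 + 1, so a_1 = 7.
  19 = 19*1 + 0, so a_2 = 19.
so x = [1; 7, 19].
Convergents (p_i = a_i*p_{i-1} + p_{i-2}, q_i = a_i*q_{i-1} + q_{i-2} with p_{-2}=0, p_{-1}=1, q_{-2}=1, q_{-1}=0), until the denominator exceeds 28:
  i=0: a_0=1, p_0 = 1*1 + 0 = 1, q_0 = 1*0 + 1 = 1.
  i=1: a_1=7, p_1 = 7*1 + 1 = 8, q_1 = 7*1 + 0 = 7.
  i=2: a_2=19, p_2 = 19*8 + 1 = 153, q_2 = 19*7 + 1 = 134.
q_2 = 134 > 28, so the last convergent with denominator <= 28 is p_1/q_1 = 8/7.
The closest fraction with denominator <= 28 is either p_1/q_1 or the intermediate fraction (k*p_1 + p_0)/(k*q_1 + q_0) with the largest k >= 1 whose denominator stays <= 28; these approach x as k grows, and every other convergent or intermediate fraction in range is farther away.
Largest k: floor((28 - q_0)/q_1) = floor((28 - 1)/7) = 3.
That gives (3*8 + 1)/(3*7 + 1) = 25/22.
Compare the errors: |x - 8/7| = |153*7 - 8*134|/(134*7) = 1/938, and |x - 25/22| = |153*22 - 25*134|/(134*22) = 16/2948.
Cross-multiplying, 1*2948 = 2948 < 15008 = 16*938, so 1/938 is smaller: the convergent 8/7 is closer to x than 25/22.

8/7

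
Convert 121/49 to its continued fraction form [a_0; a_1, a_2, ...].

[2; 2, 7, 1, 2]

Run the Euclidean algorithm on 121 and 49; the successive quotients are the partial quotients a_0, a_1, ... (each step inverts the fractional part left over by the previous one):
  121 = 2*49 + 23, so a_0 = 2.
  49 = 2*23 + 3, so a_1 = 2.
  23 = 7*3 + 2, so a_2 = 7.
  3 = 1*2 + 1, so a_3 = 1.
  2 = 2*1 + 0, so a_4 = 2.
The remainder reaches 0 after 5 divisions, so the expansion has 5 partial quotients, read off in order.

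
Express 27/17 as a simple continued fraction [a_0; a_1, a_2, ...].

[1; 1, 1, 2, 3]

Run the Euclidean algorithm on 27 and 17; the successive quotients are the partial quotients a_0, a_1, ... (each step inverts the fractional part left over by the previous one):
  27 = 1*17 + 10, so a_0 = 1.
  17 = 1*10 + 7, so a_1 = 1.
  10 = 1*7 + 3, so a_2 = 1.
  7 = 2*3 + 1, so a_3 = 2.
  3 = 3*1 + 0, so a_4 = 3.
The remainder reaches 0 after 5 divisions, so the expansion has 5 partial quotients, read off in order.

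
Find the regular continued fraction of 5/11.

Run the Euclidean algorithm on 5 and 11; the successive quotients are the partial quotients a_0, a_1, ... (each step inverts the fractional part left over by the previous one):
  5 = 0*11 + 5, so a_0 = 0.
  11 = 2*5 + 1, so a_1 = 2.
  5 = 5*1 + 0, so a_2 = 5.
The remainder reaches 0 after 3 divisions, so the expansion has 3 partial quotients, read off in order.

[0; 2, 5]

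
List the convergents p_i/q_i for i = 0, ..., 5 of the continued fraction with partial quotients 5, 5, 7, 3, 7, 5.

Using the convergent recurrence p_i = a_i*p_{i-1} + p_{i-2}, q_i = a_i*q_{i-1} + q_{i-2} with p_{-2}=0, p_{-1}=1, q_{-2}=1, q_{-1}=0:
  i=0: a_0=5, p_0 = 5*1 + 0 = 5, q_0 = 5*0 + 1 = 1.
  i=1: a_1=5, p_1 = 5*5 + 1 = 26, q_1 = 5*1 + 0 = 5.
  i=2: a_2=7, p_2 = 7*26 + 5 = 187, q_2 = 7*5 + 1 = 36.
  i=3: a_3=3, p_3 = 3*187 + 26 = 587, q_3 = 3*36 + 5 = 113.
  i=4: a_4=7, p_4 = 7*587 + 187 = 4296, q_4 = 7*113 + 36 = 827.
  i=5: a_5=5, p_5 = 5*4296 + 587 = 22067, q_5 = 5*827 + 113 = 4248.

5/1, 26/5, 187/36, 587/113, 4296/827, 22067/4248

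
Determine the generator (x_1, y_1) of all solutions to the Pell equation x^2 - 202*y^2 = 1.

(x, y) = (19731763, 1388322)

First expand sqrt(202) as a continued fraction. With x_i = (sqrt(202) + m_i)/d_i and (m_0, d_0) = (0, 1): a_0 = floor(sqrt(202)) = 14, since 14^2 = 196 <= 202 < 225 = 15^2.
Iterate m_{i+1} = d_i*a_i - m_i, d_{i+1} = (202 - m_{i+1}^2)/d_i, a_{i+1} = floor((a_0 + m_{i+1})/d_{i+1}):
  m_1 = 1*14 - 0 = 14, d_1 = (202 - 14^2)/1 = 6/1 = 6, a_1 = floor((14 + 14)/6) = 4.
  m_2 = 6*4 - 14 = 10, d_2 = (202 - 10^2)/6 = 102/6 = 17, a_2 = floor((14 + 10)/17) = 1.
  m_3 = 17*1 - 10 = 7, d_3 = (202 - 7^2)/17 = 153/17 = 9, a_3 = floor((14 + 7)/9) = 2.
  m_4 = 9*2 - 7 = 11, d_4 = (202 - 11^2)/9 = 81/9 = 9, a_4 = floor((14 + 11)/9) = 2.
  m_5 = 9*2 - 11 = 7, d_5 = (202 - 7^2)/9 = 153/9 = 17, a_5 = floor((14 + 7)/17) = 1.
  m_6 = 17*1 - 7 = 10, d_6 = (202 - 10^2)/17 = 102/17 = 6, a_6 = floor((14 + 10)/6) = 4.
  m_7 = 6*4 - 10 = 14, d_7 = (202 - 14^2)/6 = 6/6 = 1, a_7 = floor((14 + 14)/1) = 28.
  m_8 = 1*28 - 14 = 14, d_8 = (202 - 14^2)/1 = 6/1 = 6: (m_8, d_8) = (m_1, d_1) = (14, 6), so from here the quotients repeat a_1, ..., a_7; the period length is 7.
So sqrt(202) = [14; (4, 1, 2, 2, 1, 4, 28)] with period length k = 7.
k is odd, so (p_{k-1}, q_{k-1}) only solves x^2 - 202y^2 = -1 and the fundamental solution of x^2 - 202y^2 = 1 is (p_{2k-1}, q_{2k-1}) = (p_13, q_13); compute convergents through index 13, running through the period twice.
Convergents (p_i = a_i*p_{i-1} + p_{i-2}, q_i = a_i*q_{i-1} + q_{i-2} with p_{-2}=0, p_{-1}=1, q_{-2}=1, q_{-1}=0):
  i=0: a_0=14, p_0 = 14*1 + 0 = 14, q_0 = 14*0 + 1 = 1.
  i=1: a_1=4, p_1 = 4*14 + 1 = 57, q_1 = 4*1 + 0 = 4.
  i=2: a_2=1, p_2 = 1*57 + 14 = 71, q_2 = 1*4 + 1 = 5.
  i=3: a_3=2, p_3 = 2*71 + 57 = 199, q_3 = 2*5 + 4 = 14.
  i=4: a_4=2, p_4 = 2*199 + 71 = 469, q_4 = 2*14 + 5 = 33.
  i=5: a_5=1, p_5 = 1*469 + 199 = 668, q_5 = 1*33 + 14 = 47.
  i=6: a_6=4, p_6 = 4*668 + 469 = 3141, q_6 = 4*47 + 33 = 221.
  i=7: a_7=28, p_7 = 28*3141 + 668 = 88616, q_7 = 28*221 + 47 = 6235.
  i=8: a_8=4, p_8 = 4*88616 + 3141 = 357605, q_8 = 4*6235 + 221 = 25161.
  i=9: a_9=1, p_9 = 1*357605 + 88616 = 446221, q_9 = 1*25161 + 6235 = 31396.
  i=10: a_10=2, p_10 = 2*446221 + 357605 = 1250047, q_10 = 2*31396 + 25161 = 87953.
  i=11: a_11=2, p_11 = 2*1250047 + 446221 = 2946315, q_11 = 2*87953 + 31396 = 207302.
  i=12: a_12=1, p_12 = 1*2946315 + 1250047 = 4196362, q_12 = 1*207302 + 87953 = 295255.
  i=13: a_13=4, p_13 = 4*4196362 + 2946315 = 19731763, q_13 = 4*295255 + 207302 = 1388322.
Indeed p_6^2 - 202*q_6^2 = 9865881 - 9865882 = -1, not +1.
Check: 19731763^2 - 202*1388322^2 = 389342471088169 - 389342471088168 = 1, so (x, y) = (19731763, 1388322) solves the equation, and by the theorem it is the least positive solution.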